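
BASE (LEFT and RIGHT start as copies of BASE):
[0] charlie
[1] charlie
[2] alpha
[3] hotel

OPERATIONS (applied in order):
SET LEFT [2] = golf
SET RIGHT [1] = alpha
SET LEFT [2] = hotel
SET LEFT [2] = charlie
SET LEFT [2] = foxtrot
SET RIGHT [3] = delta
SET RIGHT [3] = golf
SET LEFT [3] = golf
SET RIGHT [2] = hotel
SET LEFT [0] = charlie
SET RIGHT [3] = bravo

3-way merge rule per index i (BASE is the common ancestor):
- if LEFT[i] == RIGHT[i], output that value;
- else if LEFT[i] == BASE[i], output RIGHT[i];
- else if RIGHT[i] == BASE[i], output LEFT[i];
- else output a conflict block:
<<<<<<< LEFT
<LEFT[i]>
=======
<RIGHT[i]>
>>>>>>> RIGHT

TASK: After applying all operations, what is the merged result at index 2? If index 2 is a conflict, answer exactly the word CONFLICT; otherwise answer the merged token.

Final LEFT:  [charlie, charlie, foxtrot, golf]
Final RIGHT: [charlie, alpha, hotel, bravo]
i=0: L=charlie R=charlie -> agree -> charlie
i=1: L=charlie=BASE, R=alpha -> take RIGHT -> alpha
i=2: BASE=alpha L=foxtrot R=hotel all differ -> CONFLICT
i=3: BASE=hotel L=golf R=bravo all differ -> CONFLICT
Index 2 -> CONFLICT

Answer: CONFLICT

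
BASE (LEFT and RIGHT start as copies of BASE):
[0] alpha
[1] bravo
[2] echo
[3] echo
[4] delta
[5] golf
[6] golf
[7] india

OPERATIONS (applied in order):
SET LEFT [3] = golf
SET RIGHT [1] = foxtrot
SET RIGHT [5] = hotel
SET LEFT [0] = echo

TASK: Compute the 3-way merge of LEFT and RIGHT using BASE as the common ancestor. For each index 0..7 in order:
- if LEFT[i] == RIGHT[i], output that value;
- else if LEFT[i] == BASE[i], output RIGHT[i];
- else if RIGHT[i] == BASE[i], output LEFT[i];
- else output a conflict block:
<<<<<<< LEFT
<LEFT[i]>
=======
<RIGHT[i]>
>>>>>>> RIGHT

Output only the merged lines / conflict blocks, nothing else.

Final LEFT:  [echo, bravo, echo, golf, delta, golf, golf, india]
Final RIGHT: [alpha, foxtrot, echo, echo, delta, hotel, golf, india]
i=0: L=echo, R=alpha=BASE -> take LEFT -> echo
i=1: L=bravo=BASE, R=foxtrot -> take RIGHT -> foxtrot
i=2: L=echo R=echo -> agree -> echo
i=3: L=golf, R=echo=BASE -> take LEFT -> golf
i=4: L=delta R=delta -> agree -> delta
i=5: L=golf=BASE, R=hotel -> take RIGHT -> hotel
i=6: L=golf R=golf -> agree -> golf
i=7: L=india R=india -> agree -> india

Answer: echo
foxtrot
echo
golf
delta
hotel
golf
india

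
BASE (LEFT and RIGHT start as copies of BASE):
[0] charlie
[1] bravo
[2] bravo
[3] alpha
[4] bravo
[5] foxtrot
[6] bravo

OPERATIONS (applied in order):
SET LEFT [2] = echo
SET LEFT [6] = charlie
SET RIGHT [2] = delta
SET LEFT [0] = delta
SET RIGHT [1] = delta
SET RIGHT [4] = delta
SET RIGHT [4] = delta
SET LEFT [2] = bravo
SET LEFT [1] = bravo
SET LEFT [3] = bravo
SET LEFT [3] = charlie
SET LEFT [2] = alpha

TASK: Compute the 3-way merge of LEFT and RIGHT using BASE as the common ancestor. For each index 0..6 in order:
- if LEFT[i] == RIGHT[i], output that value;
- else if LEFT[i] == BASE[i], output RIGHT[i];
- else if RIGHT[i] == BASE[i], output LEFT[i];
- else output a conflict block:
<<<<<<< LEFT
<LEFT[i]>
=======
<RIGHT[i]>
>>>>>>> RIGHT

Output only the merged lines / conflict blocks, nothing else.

Final LEFT:  [delta, bravo, alpha, charlie, bravo, foxtrot, charlie]
Final RIGHT: [charlie, delta, delta, alpha, delta, foxtrot, bravo]
i=0: L=delta, R=charlie=BASE -> take LEFT -> delta
i=1: L=bravo=BASE, R=delta -> take RIGHT -> delta
i=2: BASE=bravo L=alpha R=delta all differ -> CONFLICT
i=3: L=charlie, R=alpha=BASE -> take LEFT -> charlie
i=4: L=bravo=BASE, R=delta -> take RIGHT -> delta
i=5: L=foxtrot R=foxtrot -> agree -> foxtrot
i=6: L=charlie, R=bravo=BASE -> take LEFT -> charlie

Answer: delta
delta
<<<<<<< LEFT
alpha
=======
delta
>>>>>>> RIGHT
charlie
delta
foxtrot
charlie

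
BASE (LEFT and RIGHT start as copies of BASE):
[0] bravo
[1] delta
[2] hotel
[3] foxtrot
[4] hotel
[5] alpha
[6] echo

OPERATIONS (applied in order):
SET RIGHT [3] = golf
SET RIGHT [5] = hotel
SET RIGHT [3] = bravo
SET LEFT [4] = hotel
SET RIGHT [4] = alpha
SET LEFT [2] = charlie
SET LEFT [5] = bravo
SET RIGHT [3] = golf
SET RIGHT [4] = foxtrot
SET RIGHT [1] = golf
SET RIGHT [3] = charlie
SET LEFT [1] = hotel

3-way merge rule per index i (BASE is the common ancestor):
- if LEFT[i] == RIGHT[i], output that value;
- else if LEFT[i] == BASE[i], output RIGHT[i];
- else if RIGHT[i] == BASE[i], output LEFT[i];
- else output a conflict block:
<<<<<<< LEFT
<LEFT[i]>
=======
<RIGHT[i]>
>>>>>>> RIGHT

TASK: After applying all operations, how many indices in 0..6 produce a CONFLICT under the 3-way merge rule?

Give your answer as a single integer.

Final LEFT:  [bravo, hotel, charlie, foxtrot, hotel, bravo, echo]
Final RIGHT: [bravo, golf, hotel, charlie, foxtrot, hotel, echo]
i=0: L=bravo R=bravo -> agree -> bravo
i=1: BASE=delta L=hotel R=golf all differ -> CONFLICT
i=2: L=charlie, R=hotel=BASE -> take LEFT -> charlie
i=3: L=foxtrot=BASE, R=charlie -> take RIGHT -> charlie
i=4: L=hotel=BASE, R=foxtrot -> take RIGHT -> foxtrot
i=5: BASE=alpha L=bravo R=hotel all differ -> CONFLICT
i=6: L=echo R=echo -> agree -> echo
Conflict count: 2

Answer: 2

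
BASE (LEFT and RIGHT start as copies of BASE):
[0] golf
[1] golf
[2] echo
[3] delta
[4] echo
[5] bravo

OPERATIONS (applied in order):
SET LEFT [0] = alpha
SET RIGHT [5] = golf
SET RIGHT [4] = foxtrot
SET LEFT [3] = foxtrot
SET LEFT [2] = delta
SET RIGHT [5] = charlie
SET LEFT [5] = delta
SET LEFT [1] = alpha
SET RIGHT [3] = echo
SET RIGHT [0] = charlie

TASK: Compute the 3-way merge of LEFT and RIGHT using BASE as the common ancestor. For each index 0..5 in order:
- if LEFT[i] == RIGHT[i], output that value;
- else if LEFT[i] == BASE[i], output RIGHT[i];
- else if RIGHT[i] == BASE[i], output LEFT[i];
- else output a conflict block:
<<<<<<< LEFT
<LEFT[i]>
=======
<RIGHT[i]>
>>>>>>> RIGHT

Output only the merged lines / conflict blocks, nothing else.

Final LEFT:  [alpha, alpha, delta, foxtrot, echo, delta]
Final RIGHT: [charlie, golf, echo, echo, foxtrot, charlie]
i=0: BASE=golf L=alpha R=charlie all differ -> CONFLICT
i=1: L=alpha, R=golf=BASE -> take LEFT -> alpha
i=2: L=delta, R=echo=BASE -> take LEFT -> delta
i=3: BASE=delta L=foxtrot R=echo all differ -> CONFLICT
i=4: L=echo=BASE, R=foxtrot -> take RIGHT -> foxtrot
i=5: BASE=bravo L=delta R=charlie all differ -> CONFLICT

Answer: <<<<<<< LEFT
alpha
=======
charlie
>>>>>>> RIGHT
alpha
delta
<<<<<<< LEFT
foxtrot
=======
echo
>>>>>>> RIGHT
foxtrot
<<<<<<< LEFT
delta
=======
charlie
>>>>>>> RIGHT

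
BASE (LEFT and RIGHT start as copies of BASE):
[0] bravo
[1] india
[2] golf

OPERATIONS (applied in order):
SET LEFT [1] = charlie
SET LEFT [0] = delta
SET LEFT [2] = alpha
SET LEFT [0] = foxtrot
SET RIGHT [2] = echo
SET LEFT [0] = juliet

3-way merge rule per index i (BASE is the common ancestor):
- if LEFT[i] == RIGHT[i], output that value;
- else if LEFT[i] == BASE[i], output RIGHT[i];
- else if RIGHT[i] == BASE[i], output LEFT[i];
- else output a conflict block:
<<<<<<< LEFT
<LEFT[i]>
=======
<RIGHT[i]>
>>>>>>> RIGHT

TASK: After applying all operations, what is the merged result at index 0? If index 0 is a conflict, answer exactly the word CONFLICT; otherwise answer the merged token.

Answer: juliet

Derivation:
Final LEFT:  [juliet, charlie, alpha]
Final RIGHT: [bravo, india, echo]
i=0: L=juliet, R=bravo=BASE -> take LEFT -> juliet
i=1: L=charlie, R=india=BASE -> take LEFT -> charlie
i=2: BASE=golf L=alpha R=echo all differ -> CONFLICT
Index 0 -> juliet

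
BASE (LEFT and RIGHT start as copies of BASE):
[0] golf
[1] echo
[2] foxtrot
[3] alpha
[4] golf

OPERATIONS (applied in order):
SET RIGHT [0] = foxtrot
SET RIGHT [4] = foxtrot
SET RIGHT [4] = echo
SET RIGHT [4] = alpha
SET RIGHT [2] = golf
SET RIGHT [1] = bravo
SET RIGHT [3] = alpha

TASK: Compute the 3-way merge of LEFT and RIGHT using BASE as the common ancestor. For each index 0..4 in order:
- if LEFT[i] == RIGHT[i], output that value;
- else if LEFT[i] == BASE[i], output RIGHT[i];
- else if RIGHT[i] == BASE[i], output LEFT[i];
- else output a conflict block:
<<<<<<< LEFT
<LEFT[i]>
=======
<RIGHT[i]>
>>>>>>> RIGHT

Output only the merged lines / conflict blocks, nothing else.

Final LEFT:  [golf, echo, foxtrot, alpha, golf]
Final RIGHT: [foxtrot, bravo, golf, alpha, alpha]
i=0: L=golf=BASE, R=foxtrot -> take RIGHT -> foxtrot
i=1: L=echo=BASE, R=bravo -> take RIGHT -> bravo
i=2: L=foxtrot=BASE, R=golf -> take RIGHT -> golf
i=3: L=alpha R=alpha -> agree -> alpha
i=4: L=golf=BASE, R=alpha -> take RIGHT -> alpha

Answer: foxtrot
bravo
golf
alpha
alpha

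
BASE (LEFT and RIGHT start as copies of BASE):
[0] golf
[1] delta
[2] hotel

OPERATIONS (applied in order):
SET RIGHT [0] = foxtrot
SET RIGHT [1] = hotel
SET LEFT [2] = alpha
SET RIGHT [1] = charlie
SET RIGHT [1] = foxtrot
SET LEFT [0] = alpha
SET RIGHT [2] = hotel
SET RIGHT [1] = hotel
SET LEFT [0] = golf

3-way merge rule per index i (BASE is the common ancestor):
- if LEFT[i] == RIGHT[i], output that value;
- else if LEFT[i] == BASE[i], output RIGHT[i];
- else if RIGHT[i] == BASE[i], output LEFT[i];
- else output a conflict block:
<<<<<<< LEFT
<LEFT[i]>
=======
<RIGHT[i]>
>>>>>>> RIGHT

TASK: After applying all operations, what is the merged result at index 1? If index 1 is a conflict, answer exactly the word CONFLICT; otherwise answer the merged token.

Answer: hotel

Derivation:
Final LEFT:  [golf, delta, alpha]
Final RIGHT: [foxtrot, hotel, hotel]
i=0: L=golf=BASE, R=foxtrot -> take RIGHT -> foxtrot
i=1: L=delta=BASE, R=hotel -> take RIGHT -> hotel
i=2: L=alpha, R=hotel=BASE -> take LEFT -> alpha
Index 1 -> hotel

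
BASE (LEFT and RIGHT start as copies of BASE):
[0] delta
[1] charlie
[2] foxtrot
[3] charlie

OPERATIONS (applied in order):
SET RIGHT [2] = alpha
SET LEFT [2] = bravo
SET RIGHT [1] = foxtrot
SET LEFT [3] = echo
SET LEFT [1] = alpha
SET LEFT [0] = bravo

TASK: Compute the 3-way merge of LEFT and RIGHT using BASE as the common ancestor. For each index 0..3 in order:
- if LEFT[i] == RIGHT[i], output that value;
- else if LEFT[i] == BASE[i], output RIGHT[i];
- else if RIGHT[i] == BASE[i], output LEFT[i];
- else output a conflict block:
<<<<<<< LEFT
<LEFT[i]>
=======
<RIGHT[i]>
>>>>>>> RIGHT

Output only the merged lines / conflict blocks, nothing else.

Answer: bravo
<<<<<<< LEFT
alpha
=======
foxtrot
>>>>>>> RIGHT
<<<<<<< LEFT
bravo
=======
alpha
>>>>>>> RIGHT
echo

Derivation:
Final LEFT:  [bravo, alpha, bravo, echo]
Final RIGHT: [delta, foxtrot, alpha, charlie]
i=0: L=bravo, R=delta=BASE -> take LEFT -> bravo
i=1: BASE=charlie L=alpha R=foxtrot all differ -> CONFLICT
i=2: BASE=foxtrot L=bravo R=alpha all differ -> CONFLICT
i=3: L=echo, R=charlie=BASE -> take LEFT -> echo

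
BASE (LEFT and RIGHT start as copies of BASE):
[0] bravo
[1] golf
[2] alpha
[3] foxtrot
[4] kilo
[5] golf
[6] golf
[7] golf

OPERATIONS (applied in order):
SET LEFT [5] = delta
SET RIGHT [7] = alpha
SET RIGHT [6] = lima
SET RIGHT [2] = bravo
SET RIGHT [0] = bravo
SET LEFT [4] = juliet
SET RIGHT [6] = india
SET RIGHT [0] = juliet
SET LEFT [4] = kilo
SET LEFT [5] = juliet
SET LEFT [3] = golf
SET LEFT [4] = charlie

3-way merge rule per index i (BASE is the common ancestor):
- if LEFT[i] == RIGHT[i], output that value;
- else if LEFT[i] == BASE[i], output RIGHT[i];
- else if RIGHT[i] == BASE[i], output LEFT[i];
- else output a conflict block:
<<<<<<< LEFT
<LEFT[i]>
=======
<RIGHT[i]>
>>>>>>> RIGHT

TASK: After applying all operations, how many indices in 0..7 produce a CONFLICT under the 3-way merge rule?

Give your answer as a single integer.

Answer: 0

Derivation:
Final LEFT:  [bravo, golf, alpha, golf, charlie, juliet, golf, golf]
Final RIGHT: [juliet, golf, bravo, foxtrot, kilo, golf, india, alpha]
i=0: L=bravo=BASE, R=juliet -> take RIGHT -> juliet
i=1: L=golf R=golf -> agree -> golf
i=2: L=alpha=BASE, R=bravo -> take RIGHT -> bravo
i=3: L=golf, R=foxtrot=BASE -> take LEFT -> golf
i=4: L=charlie, R=kilo=BASE -> take LEFT -> charlie
i=5: L=juliet, R=golf=BASE -> take LEFT -> juliet
i=6: L=golf=BASE, R=india -> take RIGHT -> india
i=7: L=golf=BASE, R=alpha -> take RIGHT -> alpha
Conflict count: 0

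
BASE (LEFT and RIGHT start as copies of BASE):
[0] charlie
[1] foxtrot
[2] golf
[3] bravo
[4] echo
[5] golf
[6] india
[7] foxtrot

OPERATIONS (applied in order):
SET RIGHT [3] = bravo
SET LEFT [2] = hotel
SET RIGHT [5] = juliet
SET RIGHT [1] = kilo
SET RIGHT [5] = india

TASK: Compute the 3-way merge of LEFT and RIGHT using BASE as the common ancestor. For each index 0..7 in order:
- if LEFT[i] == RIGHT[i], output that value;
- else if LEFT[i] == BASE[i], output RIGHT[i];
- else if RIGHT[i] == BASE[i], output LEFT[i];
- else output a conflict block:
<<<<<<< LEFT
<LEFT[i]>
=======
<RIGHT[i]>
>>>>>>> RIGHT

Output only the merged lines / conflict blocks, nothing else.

Answer: charlie
kilo
hotel
bravo
echo
india
india
foxtrot

Derivation:
Final LEFT:  [charlie, foxtrot, hotel, bravo, echo, golf, india, foxtrot]
Final RIGHT: [charlie, kilo, golf, bravo, echo, india, india, foxtrot]
i=0: L=charlie R=charlie -> agree -> charlie
i=1: L=foxtrot=BASE, R=kilo -> take RIGHT -> kilo
i=2: L=hotel, R=golf=BASE -> take LEFT -> hotel
i=3: L=bravo R=bravo -> agree -> bravo
i=4: L=echo R=echo -> agree -> echo
i=5: L=golf=BASE, R=india -> take RIGHT -> india
i=6: L=india R=india -> agree -> india
i=7: L=foxtrot R=foxtrot -> agree -> foxtrot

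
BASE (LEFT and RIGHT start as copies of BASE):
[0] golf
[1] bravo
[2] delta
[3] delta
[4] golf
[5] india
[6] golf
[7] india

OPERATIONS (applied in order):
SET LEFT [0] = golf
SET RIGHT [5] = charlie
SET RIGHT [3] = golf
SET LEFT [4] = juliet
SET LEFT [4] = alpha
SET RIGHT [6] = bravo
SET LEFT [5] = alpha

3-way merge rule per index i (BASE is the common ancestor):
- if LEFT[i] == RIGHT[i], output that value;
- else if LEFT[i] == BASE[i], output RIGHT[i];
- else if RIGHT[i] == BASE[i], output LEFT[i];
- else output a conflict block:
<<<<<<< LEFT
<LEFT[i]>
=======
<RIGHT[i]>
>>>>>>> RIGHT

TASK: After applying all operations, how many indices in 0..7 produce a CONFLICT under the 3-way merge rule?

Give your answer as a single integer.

Final LEFT:  [golf, bravo, delta, delta, alpha, alpha, golf, india]
Final RIGHT: [golf, bravo, delta, golf, golf, charlie, bravo, india]
i=0: L=golf R=golf -> agree -> golf
i=1: L=bravo R=bravo -> agree -> bravo
i=2: L=delta R=delta -> agree -> delta
i=3: L=delta=BASE, R=golf -> take RIGHT -> golf
i=4: L=alpha, R=golf=BASE -> take LEFT -> alpha
i=5: BASE=india L=alpha R=charlie all differ -> CONFLICT
i=6: L=golf=BASE, R=bravo -> take RIGHT -> bravo
i=7: L=india R=india -> agree -> india
Conflict count: 1

Answer: 1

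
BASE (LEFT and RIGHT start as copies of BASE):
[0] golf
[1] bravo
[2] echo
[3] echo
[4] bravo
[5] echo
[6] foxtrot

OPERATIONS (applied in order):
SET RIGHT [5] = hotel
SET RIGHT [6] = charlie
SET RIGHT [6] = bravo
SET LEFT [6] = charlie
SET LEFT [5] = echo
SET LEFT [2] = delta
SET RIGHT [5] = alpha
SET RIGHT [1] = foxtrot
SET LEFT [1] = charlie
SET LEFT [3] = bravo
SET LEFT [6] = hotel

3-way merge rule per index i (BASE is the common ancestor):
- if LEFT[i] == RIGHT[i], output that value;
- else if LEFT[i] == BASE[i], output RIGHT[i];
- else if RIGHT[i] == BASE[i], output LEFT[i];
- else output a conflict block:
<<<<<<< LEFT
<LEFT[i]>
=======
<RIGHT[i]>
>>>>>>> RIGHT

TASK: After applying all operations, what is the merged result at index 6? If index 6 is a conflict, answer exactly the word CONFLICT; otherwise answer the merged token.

Final LEFT:  [golf, charlie, delta, bravo, bravo, echo, hotel]
Final RIGHT: [golf, foxtrot, echo, echo, bravo, alpha, bravo]
i=0: L=golf R=golf -> agree -> golf
i=1: BASE=bravo L=charlie R=foxtrot all differ -> CONFLICT
i=2: L=delta, R=echo=BASE -> take LEFT -> delta
i=3: L=bravo, R=echo=BASE -> take LEFT -> bravo
i=4: L=bravo R=bravo -> agree -> bravo
i=5: L=echo=BASE, R=alpha -> take RIGHT -> alpha
i=6: BASE=foxtrot L=hotel R=bravo all differ -> CONFLICT
Index 6 -> CONFLICT

Answer: CONFLICT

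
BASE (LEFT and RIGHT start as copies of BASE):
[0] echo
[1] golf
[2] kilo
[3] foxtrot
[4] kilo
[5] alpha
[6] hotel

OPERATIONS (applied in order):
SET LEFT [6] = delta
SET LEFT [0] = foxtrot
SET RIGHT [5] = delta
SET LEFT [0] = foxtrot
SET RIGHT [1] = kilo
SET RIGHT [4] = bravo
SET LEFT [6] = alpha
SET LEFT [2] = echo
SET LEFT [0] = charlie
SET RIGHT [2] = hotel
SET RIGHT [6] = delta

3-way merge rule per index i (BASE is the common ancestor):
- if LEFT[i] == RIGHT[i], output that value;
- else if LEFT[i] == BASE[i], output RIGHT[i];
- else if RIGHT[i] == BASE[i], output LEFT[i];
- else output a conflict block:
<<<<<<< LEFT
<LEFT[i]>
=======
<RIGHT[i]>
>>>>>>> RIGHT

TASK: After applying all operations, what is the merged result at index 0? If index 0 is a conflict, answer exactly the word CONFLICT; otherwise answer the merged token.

Final LEFT:  [charlie, golf, echo, foxtrot, kilo, alpha, alpha]
Final RIGHT: [echo, kilo, hotel, foxtrot, bravo, delta, delta]
i=0: L=charlie, R=echo=BASE -> take LEFT -> charlie
i=1: L=golf=BASE, R=kilo -> take RIGHT -> kilo
i=2: BASE=kilo L=echo R=hotel all differ -> CONFLICT
i=3: L=foxtrot R=foxtrot -> agree -> foxtrot
i=4: L=kilo=BASE, R=bravo -> take RIGHT -> bravo
i=5: L=alpha=BASE, R=delta -> take RIGHT -> delta
i=6: BASE=hotel L=alpha R=delta all differ -> CONFLICT
Index 0 -> charlie

Answer: charlie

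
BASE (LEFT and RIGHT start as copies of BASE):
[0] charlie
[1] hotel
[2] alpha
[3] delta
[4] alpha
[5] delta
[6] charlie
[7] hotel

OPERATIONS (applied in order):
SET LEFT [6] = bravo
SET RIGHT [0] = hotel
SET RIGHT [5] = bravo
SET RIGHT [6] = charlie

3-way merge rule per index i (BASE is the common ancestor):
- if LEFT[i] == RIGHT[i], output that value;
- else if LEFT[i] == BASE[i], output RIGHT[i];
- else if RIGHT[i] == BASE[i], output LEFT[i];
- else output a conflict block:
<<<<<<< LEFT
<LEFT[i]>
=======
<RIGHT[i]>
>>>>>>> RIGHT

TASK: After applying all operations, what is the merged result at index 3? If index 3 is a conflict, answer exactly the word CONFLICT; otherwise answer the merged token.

Final LEFT:  [charlie, hotel, alpha, delta, alpha, delta, bravo, hotel]
Final RIGHT: [hotel, hotel, alpha, delta, alpha, bravo, charlie, hotel]
i=0: L=charlie=BASE, R=hotel -> take RIGHT -> hotel
i=1: L=hotel R=hotel -> agree -> hotel
i=2: L=alpha R=alpha -> agree -> alpha
i=3: L=delta R=delta -> agree -> delta
i=4: L=alpha R=alpha -> agree -> alpha
i=5: L=delta=BASE, R=bravo -> take RIGHT -> bravo
i=6: L=bravo, R=charlie=BASE -> take LEFT -> bravo
i=7: L=hotel R=hotel -> agree -> hotel
Index 3 -> delta

Answer: delta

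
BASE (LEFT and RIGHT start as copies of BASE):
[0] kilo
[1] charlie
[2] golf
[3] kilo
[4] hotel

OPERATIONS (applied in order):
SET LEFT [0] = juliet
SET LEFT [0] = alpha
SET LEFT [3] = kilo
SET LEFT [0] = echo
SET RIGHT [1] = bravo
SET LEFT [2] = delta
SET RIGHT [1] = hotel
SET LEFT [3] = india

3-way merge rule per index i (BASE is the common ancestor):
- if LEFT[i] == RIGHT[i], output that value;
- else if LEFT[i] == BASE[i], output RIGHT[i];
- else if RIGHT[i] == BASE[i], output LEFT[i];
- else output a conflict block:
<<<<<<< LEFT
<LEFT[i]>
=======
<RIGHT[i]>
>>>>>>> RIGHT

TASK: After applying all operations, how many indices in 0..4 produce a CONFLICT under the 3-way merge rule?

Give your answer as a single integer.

Final LEFT:  [echo, charlie, delta, india, hotel]
Final RIGHT: [kilo, hotel, golf, kilo, hotel]
i=0: L=echo, R=kilo=BASE -> take LEFT -> echo
i=1: L=charlie=BASE, R=hotel -> take RIGHT -> hotel
i=2: L=delta, R=golf=BASE -> take LEFT -> delta
i=3: L=india, R=kilo=BASE -> take LEFT -> india
i=4: L=hotel R=hotel -> agree -> hotel
Conflict count: 0

Answer: 0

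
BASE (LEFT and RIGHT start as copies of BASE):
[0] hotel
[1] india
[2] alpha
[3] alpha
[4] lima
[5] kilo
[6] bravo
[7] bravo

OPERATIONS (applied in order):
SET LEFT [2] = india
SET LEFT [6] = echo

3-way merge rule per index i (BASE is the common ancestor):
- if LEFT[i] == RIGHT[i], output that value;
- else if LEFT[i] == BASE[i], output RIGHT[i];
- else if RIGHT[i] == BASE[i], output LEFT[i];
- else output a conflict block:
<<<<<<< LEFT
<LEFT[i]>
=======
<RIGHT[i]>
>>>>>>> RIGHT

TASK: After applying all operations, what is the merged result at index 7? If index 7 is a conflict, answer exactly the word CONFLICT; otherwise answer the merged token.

Answer: bravo

Derivation:
Final LEFT:  [hotel, india, india, alpha, lima, kilo, echo, bravo]
Final RIGHT: [hotel, india, alpha, alpha, lima, kilo, bravo, bravo]
i=0: L=hotel R=hotel -> agree -> hotel
i=1: L=india R=india -> agree -> india
i=2: L=india, R=alpha=BASE -> take LEFT -> india
i=3: L=alpha R=alpha -> agree -> alpha
i=4: L=lima R=lima -> agree -> lima
i=5: L=kilo R=kilo -> agree -> kilo
i=6: L=echo, R=bravo=BASE -> take LEFT -> echo
i=7: L=bravo R=bravo -> agree -> bravo
Index 7 -> bravo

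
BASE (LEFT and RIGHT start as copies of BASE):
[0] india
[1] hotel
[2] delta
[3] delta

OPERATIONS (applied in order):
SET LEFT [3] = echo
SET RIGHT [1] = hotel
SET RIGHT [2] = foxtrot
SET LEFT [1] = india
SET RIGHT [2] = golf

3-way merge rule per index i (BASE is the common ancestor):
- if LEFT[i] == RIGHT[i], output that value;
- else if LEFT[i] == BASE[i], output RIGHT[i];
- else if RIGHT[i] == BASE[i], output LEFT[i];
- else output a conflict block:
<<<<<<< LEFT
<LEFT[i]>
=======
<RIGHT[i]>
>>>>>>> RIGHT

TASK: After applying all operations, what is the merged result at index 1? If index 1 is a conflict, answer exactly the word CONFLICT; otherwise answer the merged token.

Final LEFT:  [india, india, delta, echo]
Final RIGHT: [india, hotel, golf, delta]
i=0: L=india R=india -> agree -> india
i=1: L=india, R=hotel=BASE -> take LEFT -> india
i=2: L=delta=BASE, R=golf -> take RIGHT -> golf
i=3: L=echo, R=delta=BASE -> take LEFT -> echo
Index 1 -> india

Answer: india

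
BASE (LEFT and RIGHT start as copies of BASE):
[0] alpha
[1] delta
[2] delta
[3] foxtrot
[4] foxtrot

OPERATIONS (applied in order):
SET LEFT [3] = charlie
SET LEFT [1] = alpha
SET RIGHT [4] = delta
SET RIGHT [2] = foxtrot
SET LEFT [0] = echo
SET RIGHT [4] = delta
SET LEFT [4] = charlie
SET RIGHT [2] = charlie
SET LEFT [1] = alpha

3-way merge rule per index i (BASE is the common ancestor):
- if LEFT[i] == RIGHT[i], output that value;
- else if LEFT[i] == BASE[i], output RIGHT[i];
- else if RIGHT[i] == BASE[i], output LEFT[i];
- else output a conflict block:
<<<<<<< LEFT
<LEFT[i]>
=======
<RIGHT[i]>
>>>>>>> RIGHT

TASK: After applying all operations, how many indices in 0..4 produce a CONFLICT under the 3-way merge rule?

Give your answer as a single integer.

Answer: 1

Derivation:
Final LEFT:  [echo, alpha, delta, charlie, charlie]
Final RIGHT: [alpha, delta, charlie, foxtrot, delta]
i=0: L=echo, R=alpha=BASE -> take LEFT -> echo
i=1: L=alpha, R=delta=BASE -> take LEFT -> alpha
i=2: L=delta=BASE, R=charlie -> take RIGHT -> charlie
i=3: L=charlie, R=foxtrot=BASE -> take LEFT -> charlie
i=4: BASE=foxtrot L=charlie R=delta all differ -> CONFLICT
Conflict count: 1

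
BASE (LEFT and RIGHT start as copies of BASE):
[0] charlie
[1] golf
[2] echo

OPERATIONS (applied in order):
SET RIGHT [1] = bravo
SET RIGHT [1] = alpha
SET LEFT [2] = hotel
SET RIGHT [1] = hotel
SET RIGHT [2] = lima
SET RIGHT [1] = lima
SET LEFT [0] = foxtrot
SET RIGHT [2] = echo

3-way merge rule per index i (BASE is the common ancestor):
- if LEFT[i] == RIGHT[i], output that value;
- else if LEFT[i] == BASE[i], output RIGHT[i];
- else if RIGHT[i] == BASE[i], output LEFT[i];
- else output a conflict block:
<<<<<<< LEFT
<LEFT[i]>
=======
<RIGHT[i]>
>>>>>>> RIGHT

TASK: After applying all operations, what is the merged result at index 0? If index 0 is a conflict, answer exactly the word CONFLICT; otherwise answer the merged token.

Final LEFT:  [foxtrot, golf, hotel]
Final RIGHT: [charlie, lima, echo]
i=0: L=foxtrot, R=charlie=BASE -> take LEFT -> foxtrot
i=1: L=golf=BASE, R=lima -> take RIGHT -> lima
i=2: L=hotel, R=echo=BASE -> take LEFT -> hotel
Index 0 -> foxtrot

Answer: foxtrot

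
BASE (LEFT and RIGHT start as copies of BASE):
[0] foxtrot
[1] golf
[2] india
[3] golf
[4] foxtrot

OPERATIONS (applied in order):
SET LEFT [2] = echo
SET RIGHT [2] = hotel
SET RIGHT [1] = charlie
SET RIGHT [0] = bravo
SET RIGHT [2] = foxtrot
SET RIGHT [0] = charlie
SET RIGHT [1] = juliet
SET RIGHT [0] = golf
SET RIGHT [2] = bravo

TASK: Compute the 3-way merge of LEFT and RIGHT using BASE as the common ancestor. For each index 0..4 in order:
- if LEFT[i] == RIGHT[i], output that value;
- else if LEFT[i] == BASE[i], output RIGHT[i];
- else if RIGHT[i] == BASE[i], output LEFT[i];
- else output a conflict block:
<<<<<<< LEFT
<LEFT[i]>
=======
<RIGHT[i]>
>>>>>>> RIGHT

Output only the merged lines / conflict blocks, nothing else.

Answer: golf
juliet
<<<<<<< LEFT
echo
=======
bravo
>>>>>>> RIGHT
golf
foxtrot

Derivation:
Final LEFT:  [foxtrot, golf, echo, golf, foxtrot]
Final RIGHT: [golf, juliet, bravo, golf, foxtrot]
i=0: L=foxtrot=BASE, R=golf -> take RIGHT -> golf
i=1: L=golf=BASE, R=juliet -> take RIGHT -> juliet
i=2: BASE=india L=echo R=bravo all differ -> CONFLICT
i=3: L=golf R=golf -> agree -> golf
i=4: L=foxtrot R=foxtrot -> agree -> foxtrot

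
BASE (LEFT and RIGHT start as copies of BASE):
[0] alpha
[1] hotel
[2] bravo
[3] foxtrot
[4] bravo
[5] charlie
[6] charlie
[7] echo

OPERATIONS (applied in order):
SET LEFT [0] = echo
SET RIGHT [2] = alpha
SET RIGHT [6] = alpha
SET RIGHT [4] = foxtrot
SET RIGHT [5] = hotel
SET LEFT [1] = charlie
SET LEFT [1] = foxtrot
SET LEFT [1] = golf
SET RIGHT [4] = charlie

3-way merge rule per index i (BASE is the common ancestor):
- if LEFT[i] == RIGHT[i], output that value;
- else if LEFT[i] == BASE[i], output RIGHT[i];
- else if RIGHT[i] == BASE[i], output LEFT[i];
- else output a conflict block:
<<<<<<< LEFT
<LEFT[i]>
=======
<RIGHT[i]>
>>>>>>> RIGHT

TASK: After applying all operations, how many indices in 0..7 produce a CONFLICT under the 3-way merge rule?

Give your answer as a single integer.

Answer: 0

Derivation:
Final LEFT:  [echo, golf, bravo, foxtrot, bravo, charlie, charlie, echo]
Final RIGHT: [alpha, hotel, alpha, foxtrot, charlie, hotel, alpha, echo]
i=0: L=echo, R=alpha=BASE -> take LEFT -> echo
i=1: L=golf, R=hotel=BASE -> take LEFT -> golf
i=2: L=bravo=BASE, R=alpha -> take RIGHT -> alpha
i=3: L=foxtrot R=foxtrot -> agree -> foxtrot
i=4: L=bravo=BASE, R=charlie -> take RIGHT -> charlie
i=5: L=charlie=BASE, R=hotel -> take RIGHT -> hotel
i=6: L=charlie=BASE, R=alpha -> take RIGHT -> alpha
i=7: L=echo R=echo -> agree -> echo
Conflict count: 0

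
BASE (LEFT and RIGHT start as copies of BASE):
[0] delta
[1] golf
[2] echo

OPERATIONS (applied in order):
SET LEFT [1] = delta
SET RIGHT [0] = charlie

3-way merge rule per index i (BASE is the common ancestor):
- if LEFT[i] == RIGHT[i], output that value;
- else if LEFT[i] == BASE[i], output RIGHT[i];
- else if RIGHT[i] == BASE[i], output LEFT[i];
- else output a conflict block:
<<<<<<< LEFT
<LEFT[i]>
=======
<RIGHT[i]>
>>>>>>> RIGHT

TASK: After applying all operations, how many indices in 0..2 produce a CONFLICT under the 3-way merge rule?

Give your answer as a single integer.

Final LEFT:  [delta, delta, echo]
Final RIGHT: [charlie, golf, echo]
i=0: L=delta=BASE, R=charlie -> take RIGHT -> charlie
i=1: L=delta, R=golf=BASE -> take LEFT -> delta
i=2: L=echo R=echo -> agree -> echo
Conflict count: 0

Answer: 0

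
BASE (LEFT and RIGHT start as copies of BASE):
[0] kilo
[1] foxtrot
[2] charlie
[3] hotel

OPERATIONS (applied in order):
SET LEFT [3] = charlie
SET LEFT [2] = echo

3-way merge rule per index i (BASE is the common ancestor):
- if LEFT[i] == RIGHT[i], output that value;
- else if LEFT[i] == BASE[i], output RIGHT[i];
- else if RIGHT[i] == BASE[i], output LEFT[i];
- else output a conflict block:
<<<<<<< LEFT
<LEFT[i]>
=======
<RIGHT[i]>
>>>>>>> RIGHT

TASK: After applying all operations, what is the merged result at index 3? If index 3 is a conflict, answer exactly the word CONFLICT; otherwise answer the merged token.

Final LEFT:  [kilo, foxtrot, echo, charlie]
Final RIGHT: [kilo, foxtrot, charlie, hotel]
i=0: L=kilo R=kilo -> agree -> kilo
i=1: L=foxtrot R=foxtrot -> agree -> foxtrot
i=2: L=echo, R=charlie=BASE -> take LEFT -> echo
i=3: L=charlie, R=hotel=BASE -> take LEFT -> charlie
Index 3 -> charlie

Answer: charlie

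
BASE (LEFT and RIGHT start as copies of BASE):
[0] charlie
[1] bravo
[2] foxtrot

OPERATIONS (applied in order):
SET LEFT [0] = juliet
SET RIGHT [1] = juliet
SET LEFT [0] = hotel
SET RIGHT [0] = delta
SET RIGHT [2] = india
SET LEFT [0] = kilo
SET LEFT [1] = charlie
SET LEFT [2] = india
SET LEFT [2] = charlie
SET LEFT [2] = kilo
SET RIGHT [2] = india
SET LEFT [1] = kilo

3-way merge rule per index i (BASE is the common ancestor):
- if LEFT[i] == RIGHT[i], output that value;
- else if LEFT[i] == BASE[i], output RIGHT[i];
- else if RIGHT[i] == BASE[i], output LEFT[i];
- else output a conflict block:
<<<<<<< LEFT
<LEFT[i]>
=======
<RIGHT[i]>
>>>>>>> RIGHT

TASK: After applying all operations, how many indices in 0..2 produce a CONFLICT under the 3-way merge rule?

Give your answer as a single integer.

Answer: 3

Derivation:
Final LEFT:  [kilo, kilo, kilo]
Final RIGHT: [delta, juliet, india]
i=0: BASE=charlie L=kilo R=delta all differ -> CONFLICT
i=1: BASE=bravo L=kilo R=juliet all differ -> CONFLICT
i=2: BASE=foxtrot L=kilo R=india all differ -> CONFLICT
Conflict count: 3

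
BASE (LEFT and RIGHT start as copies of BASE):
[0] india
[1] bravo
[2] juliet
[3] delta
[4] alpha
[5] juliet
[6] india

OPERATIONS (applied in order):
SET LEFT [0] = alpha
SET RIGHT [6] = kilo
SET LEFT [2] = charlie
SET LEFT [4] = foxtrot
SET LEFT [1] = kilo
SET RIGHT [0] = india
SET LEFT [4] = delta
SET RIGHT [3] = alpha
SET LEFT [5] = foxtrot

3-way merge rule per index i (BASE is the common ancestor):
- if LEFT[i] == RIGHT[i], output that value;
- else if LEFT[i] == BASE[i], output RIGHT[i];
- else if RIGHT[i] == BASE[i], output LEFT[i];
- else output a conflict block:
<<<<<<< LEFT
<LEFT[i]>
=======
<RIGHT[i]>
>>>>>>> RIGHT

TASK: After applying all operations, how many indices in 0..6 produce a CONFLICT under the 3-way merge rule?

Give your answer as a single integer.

Final LEFT:  [alpha, kilo, charlie, delta, delta, foxtrot, india]
Final RIGHT: [india, bravo, juliet, alpha, alpha, juliet, kilo]
i=0: L=alpha, R=india=BASE -> take LEFT -> alpha
i=1: L=kilo, R=bravo=BASE -> take LEFT -> kilo
i=2: L=charlie, R=juliet=BASE -> take LEFT -> charlie
i=3: L=delta=BASE, R=alpha -> take RIGHT -> alpha
i=4: L=delta, R=alpha=BASE -> take LEFT -> delta
i=5: L=foxtrot, R=juliet=BASE -> take LEFT -> foxtrot
i=6: L=india=BASE, R=kilo -> take RIGHT -> kilo
Conflict count: 0

Answer: 0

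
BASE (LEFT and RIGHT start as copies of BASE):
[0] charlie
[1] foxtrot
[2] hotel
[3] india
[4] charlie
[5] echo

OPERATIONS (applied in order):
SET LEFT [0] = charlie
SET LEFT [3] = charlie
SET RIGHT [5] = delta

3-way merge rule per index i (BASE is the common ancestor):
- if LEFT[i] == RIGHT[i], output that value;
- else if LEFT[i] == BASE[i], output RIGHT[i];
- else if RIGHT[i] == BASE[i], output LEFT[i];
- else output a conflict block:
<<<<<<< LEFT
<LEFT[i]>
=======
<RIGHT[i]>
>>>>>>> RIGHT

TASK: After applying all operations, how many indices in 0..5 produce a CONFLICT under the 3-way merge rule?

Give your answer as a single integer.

Final LEFT:  [charlie, foxtrot, hotel, charlie, charlie, echo]
Final RIGHT: [charlie, foxtrot, hotel, india, charlie, delta]
i=0: L=charlie R=charlie -> agree -> charlie
i=1: L=foxtrot R=foxtrot -> agree -> foxtrot
i=2: L=hotel R=hotel -> agree -> hotel
i=3: L=charlie, R=india=BASE -> take LEFT -> charlie
i=4: L=charlie R=charlie -> agree -> charlie
i=5: L=echo=BASE, R=delta -> take RIGHT -> delta
Conflict count: 0

Answer: 0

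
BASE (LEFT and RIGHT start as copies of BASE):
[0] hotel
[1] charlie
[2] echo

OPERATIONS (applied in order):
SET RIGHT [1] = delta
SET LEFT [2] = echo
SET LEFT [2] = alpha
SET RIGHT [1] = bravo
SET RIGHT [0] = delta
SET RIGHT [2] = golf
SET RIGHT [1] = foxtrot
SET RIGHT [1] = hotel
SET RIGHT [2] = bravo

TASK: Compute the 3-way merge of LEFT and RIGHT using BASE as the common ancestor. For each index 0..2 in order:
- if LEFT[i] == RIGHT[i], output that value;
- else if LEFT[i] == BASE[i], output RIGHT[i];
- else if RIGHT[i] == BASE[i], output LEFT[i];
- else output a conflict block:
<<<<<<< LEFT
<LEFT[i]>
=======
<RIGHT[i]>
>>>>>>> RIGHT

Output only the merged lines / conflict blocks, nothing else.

Answer: delta
hotel
<<<<<<< LEFT
alpha
=======
bravo
>>>>>>> RIGHT

Derivation:
Final LEFT:  [hotel, charlie, alpha]
Final RIGHT: [delta, hotel, bravo]
i=0: L=hotel=BASE, R=delta -> take RIGHT -> delta
i=1: L=charlie=BASE, R=hotel -> take RIGHT -> hotel
i=2: BASE=echo L=alpha R=bravo all differ -> CONFLICT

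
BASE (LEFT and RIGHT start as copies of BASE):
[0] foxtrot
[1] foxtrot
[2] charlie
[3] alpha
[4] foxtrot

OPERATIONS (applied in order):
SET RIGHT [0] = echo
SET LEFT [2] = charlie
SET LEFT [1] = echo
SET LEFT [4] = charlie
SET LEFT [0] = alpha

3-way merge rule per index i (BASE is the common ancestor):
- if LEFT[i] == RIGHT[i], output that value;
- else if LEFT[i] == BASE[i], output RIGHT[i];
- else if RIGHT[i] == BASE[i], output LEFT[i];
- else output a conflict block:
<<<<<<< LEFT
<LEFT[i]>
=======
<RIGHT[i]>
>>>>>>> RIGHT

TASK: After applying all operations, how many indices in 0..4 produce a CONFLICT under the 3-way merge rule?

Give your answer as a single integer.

Final LEFT:  [alpha, echo, charlie, alpha, charlie]
Final RIGHT: [echo, foxtrot, charlie, alpha, foxtrot]
i=0: BASE=foxtrot L=alpha R=echo all differ -> CONFLICT
i=1: L=echo, R=foxtrot=BASE -> take LEFT -> echo
i=2: L=charlie R=charlie -> agree -> charlie
i=3: L=alpha R=alpha -> agree -> alpha
i=4: L=charlie, R=foxtrot=BASE -> take LEFT -> charlie
Conflict count: 1

Answer: 1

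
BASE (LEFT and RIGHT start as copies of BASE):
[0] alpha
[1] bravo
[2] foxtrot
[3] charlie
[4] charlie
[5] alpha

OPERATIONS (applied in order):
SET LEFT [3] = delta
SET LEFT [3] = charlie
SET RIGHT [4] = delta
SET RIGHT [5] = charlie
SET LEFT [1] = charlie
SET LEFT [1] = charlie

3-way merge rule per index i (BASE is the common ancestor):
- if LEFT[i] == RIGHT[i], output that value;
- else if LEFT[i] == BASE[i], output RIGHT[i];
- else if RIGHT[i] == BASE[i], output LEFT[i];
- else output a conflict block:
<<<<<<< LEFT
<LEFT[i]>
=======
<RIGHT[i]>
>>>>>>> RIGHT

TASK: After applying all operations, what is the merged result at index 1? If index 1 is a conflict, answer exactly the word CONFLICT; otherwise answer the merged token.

Answer: charlie

Derivation:
Final LEFT:  [alpha, charlie, foxtrot, charlie, charlie, alpha]
Final RIGHT: [alpha, bravo, foxtrot, charlie, delta, charlie]
i=0: L=alpha R=alpha -> agree -> alpha
i=1: L=charlie, R=bravo=BASE -> take LEFT -> charlie
i=2: L=foxtrot R=foxtrot -> agree -> foxtrot
i=3: L=charlie R=charlie -> agree -> charlie
i=4: L=charlie=BASE, R=delta -> take RIGHT -> delta
i=5: L=alpha=BASE, R=charlie -> take RIGHT -> charlie
Index 1 -> charlie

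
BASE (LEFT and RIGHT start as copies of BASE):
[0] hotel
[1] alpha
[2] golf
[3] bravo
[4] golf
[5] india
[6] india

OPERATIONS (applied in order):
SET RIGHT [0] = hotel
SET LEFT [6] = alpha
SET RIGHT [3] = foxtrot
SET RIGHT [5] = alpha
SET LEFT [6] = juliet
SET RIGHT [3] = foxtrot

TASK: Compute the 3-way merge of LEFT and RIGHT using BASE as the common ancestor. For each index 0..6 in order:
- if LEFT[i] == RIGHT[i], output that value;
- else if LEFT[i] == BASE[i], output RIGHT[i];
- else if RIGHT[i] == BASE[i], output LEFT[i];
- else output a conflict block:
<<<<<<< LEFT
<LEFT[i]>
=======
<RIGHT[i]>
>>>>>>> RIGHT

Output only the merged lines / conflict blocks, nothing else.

Final LEFT:  [hotel, alpha, golf, bravo, golf, india, juliet]
Final RIGHT: [hotel, alpha, golf, foxtrot, golf, alpha, india]
i=0: L=hotel R=hotel -> agree -> hotel
i=1: L=alpha R=alpha -> agree -> alpha
i=2: L=golf R=golf -> agree -> golf
i=3: L=bravo=BASE, R=foxtrot -> take RIGHT -> foxtrot
i=4: L=golf R=golf -> agree -> golf
i=5: L=india=BASE, R=alpha -> take RIGHT -> alpha
i=6: L=juliet, R=india=BASE -> take LEFT -> juliet

Answer: hotel
alpha
golf
foxtrot
golf
alpha
juliet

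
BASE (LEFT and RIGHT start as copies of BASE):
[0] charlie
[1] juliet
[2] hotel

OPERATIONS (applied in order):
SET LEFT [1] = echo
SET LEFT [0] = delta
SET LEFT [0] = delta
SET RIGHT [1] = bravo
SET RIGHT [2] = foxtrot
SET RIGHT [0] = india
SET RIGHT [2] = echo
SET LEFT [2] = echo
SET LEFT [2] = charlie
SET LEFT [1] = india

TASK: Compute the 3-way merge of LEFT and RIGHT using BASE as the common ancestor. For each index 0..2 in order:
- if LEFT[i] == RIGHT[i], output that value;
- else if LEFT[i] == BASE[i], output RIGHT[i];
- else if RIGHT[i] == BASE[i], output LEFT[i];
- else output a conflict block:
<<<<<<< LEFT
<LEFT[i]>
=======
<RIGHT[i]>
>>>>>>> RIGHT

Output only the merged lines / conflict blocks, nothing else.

Final LEFT:  [delta, india, charlie]
Final RIGHT: [india, bravo, echo]
i=0: BASE=charlie L=delta R=india all differ -> CONFLICT
i=1: BASE=juliet L=india R=bravo all differ -> CONFLICT
i=2: BASE=hotel L=charlie R=echo all differ -> CONFLICT

Answer: <<<<<<< LEFT
delta
=======
india
>>>>>>> RIGHT
<<<<<<< LEFT
india
=======
bravo
>>>>>>> RIGHT
<<<<<<< LEFT
charlie
=======
echo
>>>>>>> RIGHT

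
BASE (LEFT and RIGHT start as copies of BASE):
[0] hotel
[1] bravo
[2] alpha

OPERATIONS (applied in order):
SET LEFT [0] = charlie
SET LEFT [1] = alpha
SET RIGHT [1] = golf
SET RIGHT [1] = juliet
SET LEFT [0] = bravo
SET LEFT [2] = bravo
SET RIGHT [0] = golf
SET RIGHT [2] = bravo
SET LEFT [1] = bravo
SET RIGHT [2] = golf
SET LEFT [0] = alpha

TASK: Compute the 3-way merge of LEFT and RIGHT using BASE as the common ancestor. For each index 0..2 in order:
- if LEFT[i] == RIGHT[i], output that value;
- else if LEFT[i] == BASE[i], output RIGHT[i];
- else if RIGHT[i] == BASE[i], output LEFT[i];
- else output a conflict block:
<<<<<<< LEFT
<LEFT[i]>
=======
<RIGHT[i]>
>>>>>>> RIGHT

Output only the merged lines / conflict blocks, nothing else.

Final LEFT:  [alpha, bravo, bravo]
Final RIGHT: [golf, juliet, golf]
i=0: BASE=hotel L=alpha R=golf all differ -> CONFLICT
i=1: L=bravo=BASE, R=juliet -> take RIGHT -> juliet
i=2: BASE=alpha L=bravo R=golf all differ -> CONFLICT

Answer: <<<<<<< LEFT
alpha
=======
golf
>>>>>>> RIGHT
juliet
<<<<<<< LEFT
bravo
=======
golf
>>>>>>> RIGHT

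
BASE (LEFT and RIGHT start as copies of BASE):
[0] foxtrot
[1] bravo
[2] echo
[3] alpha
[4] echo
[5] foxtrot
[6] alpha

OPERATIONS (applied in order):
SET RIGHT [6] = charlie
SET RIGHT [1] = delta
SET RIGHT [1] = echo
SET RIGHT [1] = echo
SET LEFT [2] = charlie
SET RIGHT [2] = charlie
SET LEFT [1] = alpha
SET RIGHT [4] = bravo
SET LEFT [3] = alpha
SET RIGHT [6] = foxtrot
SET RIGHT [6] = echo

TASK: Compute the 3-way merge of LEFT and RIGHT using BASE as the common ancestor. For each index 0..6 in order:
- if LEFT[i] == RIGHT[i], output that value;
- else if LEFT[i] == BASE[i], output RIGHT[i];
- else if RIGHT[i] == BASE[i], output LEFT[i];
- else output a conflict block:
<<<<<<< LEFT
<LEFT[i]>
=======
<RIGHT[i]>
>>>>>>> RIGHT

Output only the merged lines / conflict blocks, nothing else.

Final LEFT:  [foxtrot, alpha, charlie, alpha, echo, foxtrot, alpha]
Final RIGHT: [foxtrot, echo, charlie, alpha, bravo, foxtrot, echo]
i=0: L=foxtrot R=foxtrot -> agree -> foxtrot
i=1: BASE=bravo L=alpha R=echo all differ -> CONFLICT
i=2: L=charlie R=charlie -> agree -> charlie
i=3: L=alpha R=alpha -> agree -> alpha
i=4: L=echo=BASE, R=bravo -> take RIGHT -> bravo
i=5: L=foxtrot R=foxtrot -> agree -> foxtrot
i=6: L=alpha=BASE, R=echo -> take RIGHT -> echo

Answer: foxtrot
<<<<<<< LEFT
alpha
=======
echo
>>>>>>> RIGHT
charlie
alpha
bravo
foxtrot
echo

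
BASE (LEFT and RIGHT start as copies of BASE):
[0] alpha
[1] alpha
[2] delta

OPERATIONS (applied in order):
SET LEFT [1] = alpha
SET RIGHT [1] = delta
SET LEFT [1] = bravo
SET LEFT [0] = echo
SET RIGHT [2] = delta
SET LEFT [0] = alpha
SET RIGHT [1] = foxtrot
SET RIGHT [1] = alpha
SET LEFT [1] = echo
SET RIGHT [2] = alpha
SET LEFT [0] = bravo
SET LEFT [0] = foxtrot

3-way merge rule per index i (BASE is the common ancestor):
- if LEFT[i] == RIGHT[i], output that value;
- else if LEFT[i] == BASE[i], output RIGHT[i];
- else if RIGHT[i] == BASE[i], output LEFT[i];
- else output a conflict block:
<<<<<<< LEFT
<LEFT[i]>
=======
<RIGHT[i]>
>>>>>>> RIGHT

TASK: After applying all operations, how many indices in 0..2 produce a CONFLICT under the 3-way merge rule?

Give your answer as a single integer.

Final LEFT:  [foxtrot, echo, delta]
Final RIGHT: [alpha, alpha, alpha]
i=0: L=foxtrot, R=alpha=BASE -> take LEFT -> foxtrot
i=1: L=echo, R=alpha=BASE -> take LEFT -> echo
i=2: L=delta=BASE, R=alpha -> take RIGHT -> alpha
Conflict count: 0

Answer: 0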